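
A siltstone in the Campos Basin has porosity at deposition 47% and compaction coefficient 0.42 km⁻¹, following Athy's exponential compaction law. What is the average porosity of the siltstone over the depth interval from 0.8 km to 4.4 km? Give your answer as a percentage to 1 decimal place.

⟨n⟩ = (1/(d₂−d₁)) ∫ n₀ e^(−cd) dd = n₀·(e^(−c·d₁) − e^(−c·d₂)) / (c·(d₂−d₁))
e^(−0.42×0.8) = 0.7146; e^(−0.42×4.4) = 0.1576
⟨n⟩ = 0.47 × (0.7146 − 0.1576) / (0.42 × 3.6) = 0.47 × 0.3684 = 0.1732

17.3%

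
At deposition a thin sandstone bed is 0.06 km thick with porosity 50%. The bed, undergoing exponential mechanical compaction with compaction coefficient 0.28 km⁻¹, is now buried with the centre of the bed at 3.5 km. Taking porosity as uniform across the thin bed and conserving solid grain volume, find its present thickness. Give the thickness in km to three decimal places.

Porosity at 3.5 km: phi = 0.5·exp(−0.28×3.5) = 0.1877
Solid-volume conservation: h(1−phi) = h₀(1−phi₀) ⇒ h = h₀·(1−phi₀)/(1−phi)
h = 0.06 × (1 − 0.5)/(1 − 0.1877) = 0.06 × 0.6155 = 0.0369 km

0.037 km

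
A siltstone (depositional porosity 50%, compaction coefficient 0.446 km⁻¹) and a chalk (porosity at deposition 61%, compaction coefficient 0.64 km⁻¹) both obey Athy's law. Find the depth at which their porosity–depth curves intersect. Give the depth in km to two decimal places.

Set φ₀ₐ e^(−kₐz) = φ₀ᵦ e^(−kᵦz) ⇒ ln(φ₀ₐ/φ₀ᵦ) = (kₐ − kᵦ)·z
z = ln(0.5/0.61) / (0.446 − 0.64) = -0.1989 / -0.194 = 1.025 km

1.03 km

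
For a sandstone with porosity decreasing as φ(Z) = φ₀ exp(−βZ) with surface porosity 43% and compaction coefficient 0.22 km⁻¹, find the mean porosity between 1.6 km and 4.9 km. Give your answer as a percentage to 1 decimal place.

21.5%

⟨φ⟩ = (1/(Z₂−Z₁)) ∫ φ₀ e^(−βZ) dZ = φ₀·(e^(−β·Z₁) − e^(−β·Z₂)) / (β·(Z₂−Z₁))
e^(−0.22×1.6) = 0.7033; e^(−0.22×4.9) = 0.3403
⟨φ⟩ = 0.43 × (0.7033 − 0.3403) / (0.22 × 3.3) = 0.43 × 0.5000 = 0.2150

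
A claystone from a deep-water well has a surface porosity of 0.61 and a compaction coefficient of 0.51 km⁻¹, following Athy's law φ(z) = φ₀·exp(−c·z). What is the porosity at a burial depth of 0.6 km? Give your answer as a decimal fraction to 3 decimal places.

0.449

φ = φ₀·exp(−c·z) = 0.61 × exp(−0.51 × 0.6) = 0.61 × exp(−0.306)
  = 0.61 × 0.7364 = 0.4492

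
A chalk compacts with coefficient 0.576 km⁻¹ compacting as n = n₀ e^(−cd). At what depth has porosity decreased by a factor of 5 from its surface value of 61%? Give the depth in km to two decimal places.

2.79 km

n/n₀ = 1/5 ⇒ exp(−c·d) = 1/5 ⇒ d = ln(5) / c
d = 1.6094 / 0.576 = 2.794 km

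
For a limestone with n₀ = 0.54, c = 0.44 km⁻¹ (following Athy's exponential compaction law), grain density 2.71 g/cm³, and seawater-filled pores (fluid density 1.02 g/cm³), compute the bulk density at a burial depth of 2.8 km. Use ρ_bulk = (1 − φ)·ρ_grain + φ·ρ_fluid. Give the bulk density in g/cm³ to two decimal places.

Porosity at depth: n = 0.54·exp(−0.44×2.8) = 0.54×0.2917 = 0.1575
Bulk density: ρ_b = (1−n)ρ_g + n·ρ_f = 0.8425×2.71 + 0.1575×1.02
       = 2.283 + 0.161 = 2.444 g/cm³

2.44 g/cm³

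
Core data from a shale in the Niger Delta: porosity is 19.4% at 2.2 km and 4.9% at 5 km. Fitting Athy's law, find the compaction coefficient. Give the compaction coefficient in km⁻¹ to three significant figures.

0.491 km⁻¹

Athy: phi(d) = phi₀ e^(−kd) ⇒ phi₁/phi₂ = e^{k(d₂−d₁)} ⇒ k = ln(phi₁/phi₂)/(d₂−d₁)
k = ln(0.194/0.049) / (5 − 2.2) = ln(3.959) / 2.8 = 1.3760 / 2.8 = 0.4914 km⁻¹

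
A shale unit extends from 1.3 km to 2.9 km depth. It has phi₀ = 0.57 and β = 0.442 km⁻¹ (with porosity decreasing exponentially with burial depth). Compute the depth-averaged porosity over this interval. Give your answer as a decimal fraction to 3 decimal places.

⟨phi⟩ = (1/(z₂−z₁)) ∫ phi₀ e^(−βz) dz = phi₀·(e^(−β·z₁) − e^(−β·z₂)) / (β·(z₂−z₁))
e^(−0.442×1.3) = 0.5629; e^(−0.442×2.9) = 0.2775
⟨phi⟩ = 0.57 × (0.5629 − 0.2775) / (0.442 × 1.6) = 0.57 × 0.4036 = 0.2300

0.230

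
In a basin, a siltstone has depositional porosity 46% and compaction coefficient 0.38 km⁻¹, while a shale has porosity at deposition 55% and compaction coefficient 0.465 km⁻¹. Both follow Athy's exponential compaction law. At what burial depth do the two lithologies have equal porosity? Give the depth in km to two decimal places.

2.10 km

Set n₀ₐ e^(−βₐz) = n₀ᵦ e^(−βᵦz) ⇒ ln(n₀ₐ/n₀ᵦ) = (βₐ − βᵦ)·z
z = ln(0.46/0.55) / (0.38 − 0.465) = -0.1787 / -0.085 = 2.102 km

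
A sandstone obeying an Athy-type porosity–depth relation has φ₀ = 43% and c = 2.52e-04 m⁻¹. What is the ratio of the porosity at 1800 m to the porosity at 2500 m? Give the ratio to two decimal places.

Working in km (1 km = 1000 m; c in km⁻¹ = c in m⁻¹ × 1000):
φ(d₁)/φ(d₂) = e^(−c·d₁)/e^(−c·d₂) = e^{c(d₂−d₁)}
= exp(0.252 × 0.7) = exp(0.1764) = 1.1929

1.19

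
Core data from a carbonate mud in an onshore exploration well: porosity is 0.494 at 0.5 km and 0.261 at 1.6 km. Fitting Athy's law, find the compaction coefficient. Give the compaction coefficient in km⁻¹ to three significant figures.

0.580 km⁻¹

Athy: n(d) = n₀ e^(−kd) ⇒ n₁/n₂ = e^{k(d₂−d₁)} ⇒ k = ln(n₁/n₂)/(d₂−d₁)
k = ln(0.494/0.261) / (1.6 − 0.5) = ln(1.893) / 1.1 = 0.6380 / 1.1 = 0.58 km⁻¹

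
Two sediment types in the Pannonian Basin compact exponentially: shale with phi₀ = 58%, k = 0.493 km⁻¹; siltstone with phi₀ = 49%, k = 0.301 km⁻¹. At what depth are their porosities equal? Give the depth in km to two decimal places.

0.88 km

Set phi₀ₐ e^(−kₐz) = phi₀ᵦ e^(−kᵦz) ⇒ ln(phi₀ₐ/phi₀ᵦ) = (kₐ − kᵦ)·z
z = ln(0.58/0.49) / (0.493 − 0.301) = 0.1686 / 0.192 = 0.878 km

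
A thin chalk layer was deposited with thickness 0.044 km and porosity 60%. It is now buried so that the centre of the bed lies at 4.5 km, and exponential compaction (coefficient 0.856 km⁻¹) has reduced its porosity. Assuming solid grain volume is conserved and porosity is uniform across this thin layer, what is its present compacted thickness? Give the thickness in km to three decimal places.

0.018 km

Porosity at 4.5 km: phi = 0.6·exp(−0.856×4.5) = 0.0127
Solid-volume conservation: h(1−phi) = h₀(1−phi₀) ⇒ h = h₀·(1−phi₀)/(1−phi)
h = 0.044 × (1 − 0.6)/(1 − 0.0127) = 0.044 × 0.4052 = 0.0178 km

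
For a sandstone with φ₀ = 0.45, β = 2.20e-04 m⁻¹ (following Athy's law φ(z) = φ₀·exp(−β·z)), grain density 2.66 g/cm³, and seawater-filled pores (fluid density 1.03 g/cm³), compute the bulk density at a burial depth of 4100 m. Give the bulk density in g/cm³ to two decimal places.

2.36 g/cm³

Working in km (1 km = 1000 m; β in km⁻¹ = β in m⁻¹ × 1000):
Porosity at depth: φ = 0.45·exp(−0.22×4.1) = 0.45×0.4058 = 0.1826
Bulk density: ρ_b = (1−φ)ρ_g + φ·ρ_f = 0.8174×2.66 + 0.1826×1.03
       = 2.174 + 0.188 = 2.362 g/cm³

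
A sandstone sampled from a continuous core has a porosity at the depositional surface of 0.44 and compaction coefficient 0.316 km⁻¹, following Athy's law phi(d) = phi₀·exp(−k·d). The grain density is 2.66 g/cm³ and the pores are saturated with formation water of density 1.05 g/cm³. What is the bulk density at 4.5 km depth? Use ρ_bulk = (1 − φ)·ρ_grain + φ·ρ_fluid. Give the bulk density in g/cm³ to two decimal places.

Porosity at depth: phi = 0.44·exp(−0.316×4.5) = 0.44×0.2412 = 0.1061
Bulk density: ρ_b = (1−phi)ρ_g + phi·ρ_f = 0.8939×2.66 + 0.1061×1.05
       = 2.378 + 0.111 = 2.489 g/cm³

2.49 g/cm³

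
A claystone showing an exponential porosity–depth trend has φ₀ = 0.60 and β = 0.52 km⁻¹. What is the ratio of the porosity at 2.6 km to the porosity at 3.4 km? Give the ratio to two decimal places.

1.52

φ(d₁)/φ(d₂) = e^(−β·d₁)/e^(−β·d₂) = e^{β(d₂−d₁)}
= exp(0.52 × 0.8) = exp(0.416) = 1.5159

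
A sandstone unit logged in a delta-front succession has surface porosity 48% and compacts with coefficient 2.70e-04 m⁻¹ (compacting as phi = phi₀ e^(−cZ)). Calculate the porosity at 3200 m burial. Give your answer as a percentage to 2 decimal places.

20.23%

Working in km (1 km = 1000 m; c in km⁻¹ = c in m⁻¹ × 1000):
phi = phi₀·exp(−c·Z) = 0.48 × exp(−0.27 × 3.2) = 0.48 × exp(−0.864)
  = 0.48 × 0.4215 = 0.2023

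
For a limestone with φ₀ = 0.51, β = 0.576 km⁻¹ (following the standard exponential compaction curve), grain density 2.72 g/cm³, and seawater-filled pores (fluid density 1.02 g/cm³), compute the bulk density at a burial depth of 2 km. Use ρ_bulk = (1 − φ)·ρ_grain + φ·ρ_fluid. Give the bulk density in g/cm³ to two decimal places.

Porosity at depth: φ = 0.51·exp(−0.576×2) = 0.51×0.3160 = 0.1612
Bulk density: ρ_b = (1−φ)ρ_g + φ·ρ_f = 0.8388×2.72 + 0.1612×1.02
       = 2.282 + 0.164 = 2.446 g/cm³

2.45 g/cm³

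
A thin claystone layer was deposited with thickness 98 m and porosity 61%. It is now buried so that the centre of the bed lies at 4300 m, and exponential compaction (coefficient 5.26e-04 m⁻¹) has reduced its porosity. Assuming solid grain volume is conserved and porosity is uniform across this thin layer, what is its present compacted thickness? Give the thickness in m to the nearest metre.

41 m

Working in km (1 km = 1000 m; k in km⁻¹ = k in m⁻¹ × 1000):
Porosity at 4.3 km: φ = 0.61·exp(−0.526×4.3) = 0.0635
Solid-volume conservation: h(1−φ) = h₀(1−φ₀) ⇒ h = h₀·(1−φ₀)/(1−φ)
h = 0.098 × (1 − 0.61)/(1 − 0.0635) = 0.098 × 0.4165 = 0.0408 km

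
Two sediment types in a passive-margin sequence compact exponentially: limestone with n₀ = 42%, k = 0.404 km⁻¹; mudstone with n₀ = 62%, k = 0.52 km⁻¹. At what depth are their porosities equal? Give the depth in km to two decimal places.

3.36 km

Set n₀ₐ e^(−kₐd) = n₀ᵦ e^(−kᵦd) ⇒ ln(n₀ₐ/n₀ᵦ) = (kₐ − kᵦ)·d
d = ln(0.42/0.62) / (0.404 − 0.52) = -0.3895 / -0.116 = 3.357 km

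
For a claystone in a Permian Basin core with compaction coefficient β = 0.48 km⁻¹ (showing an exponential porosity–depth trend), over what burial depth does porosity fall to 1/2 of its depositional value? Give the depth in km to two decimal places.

1.44 km

n/n₀ = 1/2 ⇒ exp(−β·Z) = 1/2 ⇒ Z = ln(2) / β
Z = 0.6931 / 0.48 = 1.444 km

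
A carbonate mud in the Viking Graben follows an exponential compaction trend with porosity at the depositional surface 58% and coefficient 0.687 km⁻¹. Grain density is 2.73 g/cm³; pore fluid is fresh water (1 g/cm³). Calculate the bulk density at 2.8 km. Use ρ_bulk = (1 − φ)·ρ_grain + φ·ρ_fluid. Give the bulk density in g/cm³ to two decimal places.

Porosity at depth: phi = 0.58·exp(−0.687×2.8) = 0.58×0.1461 = 0.0847
Bulk density: ρ_b = (1−phi)ρ_g + phi·ρ_f = 0.9153×2.73 + 0.0847×1
       = 2.499 + 0.085 = 2.583 g/cm³

2.58 g/cm³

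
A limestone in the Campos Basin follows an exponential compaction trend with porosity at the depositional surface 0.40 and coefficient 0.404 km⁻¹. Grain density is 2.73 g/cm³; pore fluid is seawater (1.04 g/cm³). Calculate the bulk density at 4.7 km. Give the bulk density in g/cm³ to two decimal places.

2.63 g/cm³

Porosity at depth: φ = 0.4·exp(−0.404×4.7) = 0.4×0.1497 = 0.0599
Bulk density: ρ_b = (1−φ)ρ_g + φ·ρ_f = 0.9401×2.73 + 0.0599×1.04
       = 2.566 + 0.062 = 2.629 g/cm³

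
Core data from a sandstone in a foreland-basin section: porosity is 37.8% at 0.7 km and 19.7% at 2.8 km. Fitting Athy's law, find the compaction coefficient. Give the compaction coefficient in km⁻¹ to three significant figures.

0.310 km⁻¹

Athy: phi(z) = phi₀ e^(−βz) ⇒ phi₁/phi₂ = e^{β(z₂−z₁)} ⇒ β = ln(phi₁/phi₂)/(z₂−z₁)
β = ln(0.378/0.197) / (2.8 − 0.7) = ln(1.919) / 2.1 = 0.6517 / 2.1 = 0.3103 km⁻¹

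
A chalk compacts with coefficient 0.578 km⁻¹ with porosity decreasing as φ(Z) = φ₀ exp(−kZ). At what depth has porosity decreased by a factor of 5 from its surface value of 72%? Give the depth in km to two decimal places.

φ/φ₀ = 1/5 ⇒ exp(−k·Z) = 1/5 ⇒ Z = ln(5) / k
Z = 1.6094 / 0.578 = 2.784 km

2.78 km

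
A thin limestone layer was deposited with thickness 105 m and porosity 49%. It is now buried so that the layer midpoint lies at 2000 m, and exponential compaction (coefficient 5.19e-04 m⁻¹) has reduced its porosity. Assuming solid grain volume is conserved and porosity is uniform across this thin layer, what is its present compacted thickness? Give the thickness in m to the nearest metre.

Working in km (1 km = 1000 m; k in km⁻¹ = k in m⁻¹ × 1000):
Porosity at 2 km: n = 0.49·exp(−0.519×2) = 0.1735
Solid-volume conservation: h(1−n) = h₀(1−n₀) ⇒ h = h₀·(1−n₀)/(1−n)
h = 0.105 × (1 − 0.49)/(1 − 0.1735) = 0.105 × 0.6171 = 0.0648 km

65 m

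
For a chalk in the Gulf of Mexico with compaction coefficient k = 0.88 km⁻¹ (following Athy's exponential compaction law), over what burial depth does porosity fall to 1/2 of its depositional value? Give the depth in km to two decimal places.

0.79 km

phi/phi₀ = 1/2 ⇒ exp(−k·Z) = 1/2 ⇒ Z = ln(2) / k
Z = 0.6931 / 0.88 = 0.788 km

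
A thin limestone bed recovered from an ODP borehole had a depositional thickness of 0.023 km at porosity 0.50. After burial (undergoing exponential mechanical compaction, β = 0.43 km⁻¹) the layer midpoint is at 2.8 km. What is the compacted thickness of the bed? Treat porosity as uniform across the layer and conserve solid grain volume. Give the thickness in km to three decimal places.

0.014 km

Porosity at 2.8 km: n = 0.5·exp(−0.43×2.8) = 0.1500
Solid-volume conservation: h(1−n) = h₀(1−n₀) ⇒ h = h₀·(1−n₀)/(1−n)
h = 0.023 × (1 − 0.5)/(1 − 0.1500) = 0.023 × 0.5882 = 0.0135 km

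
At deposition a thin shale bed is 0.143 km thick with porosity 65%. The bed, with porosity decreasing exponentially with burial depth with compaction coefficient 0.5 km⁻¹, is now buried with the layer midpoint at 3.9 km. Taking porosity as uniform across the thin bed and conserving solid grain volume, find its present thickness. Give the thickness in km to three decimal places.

Porosity at 3.9 km: phi = 0.65·exp(−0.5×3.9) = 0.0925
Solid-volume conservation: h(1−phi) = h₀(1−phi₀) ⇒ h = h₀·(1−phi₀)/(1−phi)
h = 0.143 × (1 − 0.65)/(1 − 0.0925) = 0.143 × 0.3857 = 0.0552 km

0.055 km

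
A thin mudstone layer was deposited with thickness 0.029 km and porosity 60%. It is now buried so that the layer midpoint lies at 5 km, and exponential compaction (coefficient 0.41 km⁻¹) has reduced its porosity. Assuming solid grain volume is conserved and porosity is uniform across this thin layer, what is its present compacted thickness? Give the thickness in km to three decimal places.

Porosity at 5 km: φ = 0.6·exp(−0.41×5) = 0.0772
Solid-volume conservation: h(1−φ) = h₀(1−φ₀) ⇒ h = h₀·(1−φ₀)/(1−φ)
h = 0.029 × (1 − 0.6)/(1 − 0.0772) = 0.029 × 0.4335 = 0.0126 km

0.013 km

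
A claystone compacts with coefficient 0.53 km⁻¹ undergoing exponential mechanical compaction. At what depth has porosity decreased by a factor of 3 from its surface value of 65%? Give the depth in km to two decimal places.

phi/phi₀ = 1/3 ⇒ exp(−c·z) = 1/3 ⇒ z = ln(3) / c
z = 1.0986 / 0.53 = 2.073 km

2.07 km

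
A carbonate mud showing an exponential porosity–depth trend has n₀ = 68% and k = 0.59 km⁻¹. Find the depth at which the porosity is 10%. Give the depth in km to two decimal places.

Invert Athy's law: d = ln(n₀/n) / k
d = ln(0.68/0.1) / 0.59 = ln(6.8) / 0.59 = 1.9169 / 0.59 = 3.249 km

3.25 km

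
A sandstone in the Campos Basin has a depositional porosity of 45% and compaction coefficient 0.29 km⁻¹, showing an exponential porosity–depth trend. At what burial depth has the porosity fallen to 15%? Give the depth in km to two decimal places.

Invert Athy's law: Z = ln(φ₀/φ) / c
Z = ln(0.45/0.15) / 0.29 = ln(3) / 0.29 = 1.0986 / 0.29 = 3.788 km

3.79 km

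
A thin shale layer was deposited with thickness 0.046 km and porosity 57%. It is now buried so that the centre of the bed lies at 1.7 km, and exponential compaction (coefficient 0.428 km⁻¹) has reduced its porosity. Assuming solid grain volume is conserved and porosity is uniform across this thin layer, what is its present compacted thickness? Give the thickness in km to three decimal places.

0.027 km

Porosity at 1.7 km: φ = 0.57·exp(−0.428×1.7) = 0.2753
Solid-volume conservation: h(1−φ) = h₀(1−φ₀) ⇒ h = h₀·(1−φ₀)/(1−φ)
h = 0.046 × (1 − 0.57)/(1 − 0.2753) = 0.046 × 0.5934 = 0.0273 km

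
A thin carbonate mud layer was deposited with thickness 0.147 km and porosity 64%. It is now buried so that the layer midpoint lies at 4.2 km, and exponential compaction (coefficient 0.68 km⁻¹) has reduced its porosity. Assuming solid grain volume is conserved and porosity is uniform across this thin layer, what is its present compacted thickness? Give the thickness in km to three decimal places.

0.055 km

Porosity at 4.2 km: n = 0.64·exp(−0.68×4.2) = 0.0368
Solid-volume conservation: h(1−n) = h₀(1−n₀) ⇒ h = h₀·(1−n₀)/(1−n)
h = 0.147 × (1 − 0.64)/(1 − 0.0368) = 0.147 × 0.3738 = 0.0549 km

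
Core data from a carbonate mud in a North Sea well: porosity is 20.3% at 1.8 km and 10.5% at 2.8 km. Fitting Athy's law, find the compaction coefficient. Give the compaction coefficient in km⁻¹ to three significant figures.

Athy: φ(d) = φ₀ e^(−kd) ⇒ φ₁/φ₂ = e^{k(d₂−d₁)} ⇒ k = ln(φ₁/φ₂)/(d₂−d₁)
k = ln(0.203/0.105) / (2.8 − 1.8) = ln(1.933) / 1 = 0.6592 / 1 = 0.6592 km⁻¹

0.659 km⁻¹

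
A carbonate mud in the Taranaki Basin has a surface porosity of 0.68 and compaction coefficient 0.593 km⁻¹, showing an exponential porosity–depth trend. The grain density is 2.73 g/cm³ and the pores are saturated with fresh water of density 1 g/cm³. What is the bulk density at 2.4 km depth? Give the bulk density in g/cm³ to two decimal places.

Porosity at depth: φ = 0.68·exp(−0.593×2.4) = 0.68×0.2409 = 0.1638
Bulk density: ρ_b = (1−φ)ρ_g + φ·ρ_f = 0.8362×2.73 + 0.1638×1
       = 2.283 + 0.164 = 2.447 g/cm³

2.45 g/cm³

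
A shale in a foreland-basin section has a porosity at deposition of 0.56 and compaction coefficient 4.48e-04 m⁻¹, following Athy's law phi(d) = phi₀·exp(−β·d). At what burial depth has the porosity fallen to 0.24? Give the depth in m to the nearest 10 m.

Working in km (1 km = 1000 m; β in km⁻¹ = β in m⁻¹ × 1000):
Invert Athy's law: d = ln(phi₀/phi) / β
d = ln(0.56/0.24) / 0.448 = ln(2.333) / 0.448 = 0.8473 / 0.448 = 1.891 km

1890 m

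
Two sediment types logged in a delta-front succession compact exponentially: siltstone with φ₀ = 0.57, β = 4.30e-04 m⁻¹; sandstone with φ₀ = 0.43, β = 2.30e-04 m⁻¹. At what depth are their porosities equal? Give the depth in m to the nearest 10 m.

Working in km (1 km = 1000 m; β in km⁻¹ = β in m⁻¹ × 1000):
Set φ₀ₐ e^(−βₐd) = φ₀ᵦ e^(−βᵦd) ⇒ ln(φ₀ₐ/φ₀ᵦ) = (βₐ − βᵦ)·d
d = ln(0.57/0.43) / (0.43 − 0.23) = 0.2819 / 0.2 = 1.409 km

1410 m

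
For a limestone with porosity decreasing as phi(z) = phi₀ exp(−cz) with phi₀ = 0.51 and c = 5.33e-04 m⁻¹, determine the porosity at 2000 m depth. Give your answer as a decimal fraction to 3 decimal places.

0.176

Working in km (1 km = 1000 m; c in km⁻¹ = c in m⁻¹ × 1000):
phi = phi₀·exp(−c·z) = 0.51 × exp(−0.533 × 2) = 0.51 × exp(−1.066)
  = 0.51 × 0.3444 = 0.1756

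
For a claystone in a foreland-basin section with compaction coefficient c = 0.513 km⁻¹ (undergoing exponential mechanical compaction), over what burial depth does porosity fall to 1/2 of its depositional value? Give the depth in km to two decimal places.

1.35 km

phi/phi₀ = 1/2 ⇒ exp(−c·d) = 1/2 ⇒ d = ln(2) / c
d = 0.6931 / 0.513 = 1.351 km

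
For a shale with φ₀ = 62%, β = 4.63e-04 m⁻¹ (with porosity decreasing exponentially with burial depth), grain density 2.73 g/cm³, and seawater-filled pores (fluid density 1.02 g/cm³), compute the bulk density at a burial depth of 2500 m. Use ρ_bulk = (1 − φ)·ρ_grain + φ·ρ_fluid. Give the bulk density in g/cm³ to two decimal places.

Working in km (1 km = 1000 m; β in km⁻¹ = β in m⁻¹ × 1000):
Porosity at depth: φ = 0.62·exp(−0.463×2.5) = 0.62×0.3143 = 0.1948
Bulk density: ρ_b = (1−φ)ρ_g + φ·ρ_f = 0.8052×2.73 + 0.1948×1.02
       = 2.198 + 0.199 = 2.397 g/cm³

2.40 g/cm³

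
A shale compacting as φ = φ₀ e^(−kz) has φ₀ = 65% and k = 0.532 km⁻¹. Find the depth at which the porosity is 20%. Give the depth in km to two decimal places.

2.22 km

Invert Athy's law: z = ln(φ₀/φ) / k
z = ln(0.65/0.2) / 0.532 = ln(3.25) / 0.532 = 1.1787 / 0.532 = 2.216 km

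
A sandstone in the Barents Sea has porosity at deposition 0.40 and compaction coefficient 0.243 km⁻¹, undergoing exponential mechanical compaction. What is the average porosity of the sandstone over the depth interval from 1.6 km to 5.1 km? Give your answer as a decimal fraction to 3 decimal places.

0.183

⟨phi⟩ = (1/(z₂−z₁)) ∫ phi₀ e^(−βz) dz = phi₀·(e^(−β·z₁) − e^(−β·z₂)) / (β·(z₂−z₁))
e^(−0.243×1.6) = 0.6779; e^(−0.243×5.1) = 0.2896
⟨phi⟩ = 0.4 × (0.6779 − 0.2896) / (0.243 × 3.5) = 0.4 × 0.4565 = 0.1826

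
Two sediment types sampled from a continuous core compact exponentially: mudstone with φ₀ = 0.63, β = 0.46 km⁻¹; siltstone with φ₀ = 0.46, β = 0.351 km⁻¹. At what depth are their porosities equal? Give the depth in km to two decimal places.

2.89 km

Set φ₀ₐ e^(−βₐZ) = φ₀ᵦ e^(−βᵦZ) ⇒ ln(φ₀ₐ/φ₀ᵦ) = (βₐ − βᵦ)·Z
Z = ln(0.63/0.46) / (0.46 − 0.351) = 0.3145 / 0.109 = 2.885 km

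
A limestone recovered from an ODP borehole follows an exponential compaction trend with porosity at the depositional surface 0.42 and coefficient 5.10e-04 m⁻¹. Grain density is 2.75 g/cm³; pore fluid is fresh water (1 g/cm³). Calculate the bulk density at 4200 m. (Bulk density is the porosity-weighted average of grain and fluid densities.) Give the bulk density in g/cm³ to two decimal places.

2.66 g/cm³

Working in km (1 km = 1000 m; c in km⁻¹ = c in m⁻¹ × 1000):
Porosity at depth: φ = 0.42·exp(−0.51×4.2) = 0.42×0.1174 = 0.0493
Bulk density: ρ_b = (1−φ)ρ_g + φ·ρ_f = 0.9507×2.75 + 0.0493×1
       = 2.614 + 0.049 = 2.664 g/cm³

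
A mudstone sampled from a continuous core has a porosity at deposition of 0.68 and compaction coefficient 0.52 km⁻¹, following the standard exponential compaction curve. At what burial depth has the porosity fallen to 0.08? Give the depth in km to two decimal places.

Invert Athy's law: z = ln(phi₀/phi) / c
z = ln(0.68/0.08) / 0.52 = ln(8.5) / 0.52 = 2.1401 / 0.52 = 4.116 km

4.12 km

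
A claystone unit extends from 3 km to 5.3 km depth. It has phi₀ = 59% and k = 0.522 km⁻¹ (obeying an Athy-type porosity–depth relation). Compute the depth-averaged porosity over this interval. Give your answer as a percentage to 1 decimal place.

⟨phi⟩ = (1/(d₂−d₁)) ∫ phi₀ e^(−kd) dd = phi₀·(e^(−k·d₁) − e^(−k·d₂)) / (k·(d₂−d₁))
e^(−0.522×3) = 0.2089; e^(−0.522×5.3) = 0.0629
⟨phi⟩ = 0.59 × (0.2089 − 0.0629) / (0.522 × 2.3) = 0.59 × 0.1216 = 0.0717

7.2%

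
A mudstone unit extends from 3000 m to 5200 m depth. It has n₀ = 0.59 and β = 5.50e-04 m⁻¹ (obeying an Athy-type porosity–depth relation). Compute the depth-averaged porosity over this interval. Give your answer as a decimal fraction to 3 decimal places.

0.066

Working in km (1 km = 1000 m; β in km⁻¹ = β in m⁻¹ × 1000):
⟨n⟩ = (1/(Z₂−Z₁)) ∫ n₀ e^(−βZ) dZ = n₀·(e^(−β·Z₁) − e^(−β·Z₂)) / (β·(Z₂−Z₁))
e^(−0.55×3) = 0.1920; e^(−0.55×5.2) = 0.0573
⟨n⟩ = 0.59 × (0.1920 − 0.0573) / (0.55 × 2.2) = 0.59 × 0.1114 = 0.0657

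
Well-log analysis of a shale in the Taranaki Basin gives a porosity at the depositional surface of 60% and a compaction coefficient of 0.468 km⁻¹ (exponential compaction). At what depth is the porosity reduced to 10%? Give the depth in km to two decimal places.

Invert Athy's law: z = ln(phi₀/phi) / k
z = ln(0.6/0.1) / 0.468 = ln(6) / 0.468 = 1.7918 / 0.468 = 3.829 km

3.83 km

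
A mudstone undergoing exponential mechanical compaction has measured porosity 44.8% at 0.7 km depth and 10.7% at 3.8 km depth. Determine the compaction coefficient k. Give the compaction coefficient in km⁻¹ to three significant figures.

0.462 km⁻¹

Athy: φ(z) = φ₀ e^(−kz) ⇒ φ₁/φ₂ = e^{k(z₂−z₁)} ⇒ k = ln(φ₁/φ₂)/(z₂−z₁)
k = ln(0.448/0.107) / (3.8 − 0.7) = ln(4.187) / 3.1 = 1.4320 / 3.1 = 0.4619 km⁻¹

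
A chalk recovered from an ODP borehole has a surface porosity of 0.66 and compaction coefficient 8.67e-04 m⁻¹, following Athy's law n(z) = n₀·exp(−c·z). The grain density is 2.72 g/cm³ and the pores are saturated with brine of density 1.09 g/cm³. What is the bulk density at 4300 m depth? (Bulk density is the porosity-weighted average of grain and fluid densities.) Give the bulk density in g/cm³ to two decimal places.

2.69 g/cm³

Working in km (1 km = 1000 m; c in km⁻¹ = c in m⁻¹ × 1000):
Porosity at depth: n = 0.66·exp(−0.867×4.3) = 0.66×0.0240 = 0.0159
Bulk density: ρ_b = (1−n)ρ_g + n·ρ_f = 0.9841×2.72 + 0.0159×1.09
       = 2.677 + 0.017 = 2.694 g/cm³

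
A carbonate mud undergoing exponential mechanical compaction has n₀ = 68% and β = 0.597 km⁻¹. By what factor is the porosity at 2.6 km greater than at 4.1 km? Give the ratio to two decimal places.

2.45

n(Z₁)/n(Z₂) = e^(−β·Z₁)/e^(−β·Z₂) = e^{β(Z₂−Z₁)}
= exp(0.597 × 1.5) = exp(0.8955) = 2.4486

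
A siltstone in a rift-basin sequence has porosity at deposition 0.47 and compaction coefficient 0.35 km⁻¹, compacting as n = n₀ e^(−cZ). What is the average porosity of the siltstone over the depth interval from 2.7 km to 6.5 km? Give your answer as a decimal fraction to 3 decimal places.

⟨n⟩ = (1/(Z₂−Z₁)) ∫ n₀ e^(−cZ) dZ = n₀·(e^(−c·Z₁) − e^(−c·Z₂)) / (c·(Z₂−Z₁))
e^(−0.35×2.7) = 0.3887; e^(−0.35×6.5) = 0.1028
⟨n⟩ = 0.47 × (0.3887 − 0.1028) / (0.35 × 3.8) = 0.47 × 0.2149 = 0.1010

0.101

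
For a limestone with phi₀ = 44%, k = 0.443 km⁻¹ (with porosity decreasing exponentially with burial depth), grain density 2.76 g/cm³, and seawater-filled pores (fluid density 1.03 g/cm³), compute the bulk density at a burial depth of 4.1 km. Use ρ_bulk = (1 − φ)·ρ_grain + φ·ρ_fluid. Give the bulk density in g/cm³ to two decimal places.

2.64 g/cm³

Porosity at depth: phi = 0.44·exp(−0.443×4.1) = 0.44×0.1626 = 0.0716
Bulk density: ρ_b = (1−phi)ρ_g + phi·ρ_f = 0.9284×2.76 + 0.0716×1.03
       = 2.563 + 0.074 = 2.636 g/cm³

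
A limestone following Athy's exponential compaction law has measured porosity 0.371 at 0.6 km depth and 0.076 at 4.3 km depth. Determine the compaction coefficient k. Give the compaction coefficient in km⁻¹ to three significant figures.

0.429 km⁻¹

Athy: phi(Z) = phi₀ e^(−kZ) ⇒ phi₁/phi₂ = e^{k(Z₂−Z₁)} ⇒ k = ln(phi₁/phi₂)/(Z₂−Z₁)
k = ln(0.371/0.076) / (4.3 − 0.6) = ln(4.882) / 3.7 = 1.5855 / 3.7 = 0.4285 km⁻¹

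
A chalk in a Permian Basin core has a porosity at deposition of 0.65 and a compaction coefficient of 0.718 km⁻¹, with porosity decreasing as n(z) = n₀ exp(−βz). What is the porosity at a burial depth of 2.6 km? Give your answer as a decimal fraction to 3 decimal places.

n = n₀·exp(−β·z) = 0.65 × exp(−0.718 × 2.6) = 0.65 × exp(−1.867)
  = 0.65 × 0.1546 = 0.1005

0.101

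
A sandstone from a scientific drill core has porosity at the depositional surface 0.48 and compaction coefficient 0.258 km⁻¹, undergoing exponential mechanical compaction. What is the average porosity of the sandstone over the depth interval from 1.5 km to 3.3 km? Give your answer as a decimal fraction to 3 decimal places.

0.261

⟨φ⟩ = (1/(Z₂−Z₁)) ∫ φ₀ e^(−kZ) dZ = φ₀·(e^(−k·Z₁) − e^(−k·Z₂)) / (k·(Z₂−Z₁))
e^(−0.258×1.5) = 0.6791; e^(−0.258×3.3) = 0.4268
⟨φ⟩ = 0.48 × (0.6791 − 0.4268) / (0.258 × 1.8) = 0.48 × 0.5432 = 0.2607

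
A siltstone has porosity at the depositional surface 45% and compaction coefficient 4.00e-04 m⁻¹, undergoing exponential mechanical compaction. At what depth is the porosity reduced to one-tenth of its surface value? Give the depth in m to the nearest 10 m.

5760 m

Working in km (1 km = 1000 m; k in km⁻¹ = k in m⁻¹ × 1000):
phi/phi₀ = 1/10 ⇒ exp(−k·z) = 1/10 ⇒ z = ln(10) / k
z = 2.3026 / 0.4 = 5.756 km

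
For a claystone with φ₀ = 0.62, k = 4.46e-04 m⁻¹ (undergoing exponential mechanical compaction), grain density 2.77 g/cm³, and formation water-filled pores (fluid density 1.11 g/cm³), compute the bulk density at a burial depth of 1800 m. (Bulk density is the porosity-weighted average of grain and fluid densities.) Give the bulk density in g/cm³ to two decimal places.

Working in km (1 km = 1000 m; k in km⁻¹ = k in m⁻¹ × 1000):
Porosity at depth: φ = 0.62·exp(−0.446×1.8) = 0.62×0.4481 = 0.2778
Bulk density: ρ_b = (1−φ)ρ_g + φ·ρ_f = 0.7222×2.77 + 0.2778×1.11
       = 2.000 + 0.308 = 2.309 g/cm³

2.31 g/cm³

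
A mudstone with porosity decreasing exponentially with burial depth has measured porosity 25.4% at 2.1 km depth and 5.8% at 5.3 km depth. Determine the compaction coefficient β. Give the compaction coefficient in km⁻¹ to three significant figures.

0.462 km⁻¹

Athy: n(z) = n₀ e^(−βz) ⇒ n₁/n₂ = e^{β(z₂−z₁)} ⇒ β = ln(n₁/n₂)/(z₂−z₁)
β = ln(0.254/0.058) / (5.3 − 2.1) = ln(4.379) / 3.2 = 1.4769 / 3.2 = 0.4615 km⁻¹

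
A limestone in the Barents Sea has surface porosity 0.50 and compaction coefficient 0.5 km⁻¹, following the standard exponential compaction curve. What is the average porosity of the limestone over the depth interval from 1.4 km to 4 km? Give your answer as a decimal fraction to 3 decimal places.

0.139

⟨φ⟩ = (1/(d₂−d₁)) ∫ φ₀ e^(−βd) dd = φ₀·(e^(−β·d₁) − e^(−β·d₂)) / (β·(d₂−d₁))
e^(−0.5×1.4) = 0.4966; e^(−0.5×4) = 0.1353
⟨φ⟩ = 0.5 × (0.4966 − 0.1353) / (0.5 × 2.6) = 0.5 × 0.2779 = 0.1389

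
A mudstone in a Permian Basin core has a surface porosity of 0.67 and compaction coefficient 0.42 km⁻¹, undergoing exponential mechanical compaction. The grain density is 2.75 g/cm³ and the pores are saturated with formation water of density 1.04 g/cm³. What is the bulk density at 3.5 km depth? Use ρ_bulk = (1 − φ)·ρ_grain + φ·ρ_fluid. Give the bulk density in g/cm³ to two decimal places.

2.49 g/cm³

Porosity at depth: φ = 0.67·exp(−0.42×3.5) = 0.67×0.2299 = 0.1541
Bulk density: ρ_b = (1−φ)ρ_g + φ·ρ_f = 0.8459×2.75 + 0.1541×1.04
       = 2.326 + 0.160 = 2.487 g/cm³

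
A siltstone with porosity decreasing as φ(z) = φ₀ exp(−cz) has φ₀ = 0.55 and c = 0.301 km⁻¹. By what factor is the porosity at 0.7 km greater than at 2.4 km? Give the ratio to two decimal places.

φ(z₁)/φ(z₂) = e^(−c·z₁)/e^(−c·z₂) = e^{c(z₂−z₁)}
= exp(0.301 × 1.7) = exp(0.5117) = 1.6681

1.67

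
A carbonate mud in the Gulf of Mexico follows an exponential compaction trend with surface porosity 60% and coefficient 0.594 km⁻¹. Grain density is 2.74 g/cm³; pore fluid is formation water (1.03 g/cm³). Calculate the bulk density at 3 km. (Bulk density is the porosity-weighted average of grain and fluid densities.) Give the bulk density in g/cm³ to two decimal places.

2.57 g/cm³

Porosity at depth: φ = 0.6·exp(−0.594×3) = 0.6×0.1683 = 0.1010
Bulk density: ρ_b = (1−φ)ρ_g + φ·ρ_f = 0.8990×2.74 + 0.1010×1.03
       = 2.463 + 0.104 = 2.567 g/cm³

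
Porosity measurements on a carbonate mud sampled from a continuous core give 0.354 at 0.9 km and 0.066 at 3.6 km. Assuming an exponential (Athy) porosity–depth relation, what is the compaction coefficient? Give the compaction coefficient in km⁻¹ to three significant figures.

0.622 km⁻¹

Athy: n(z) = n₀ e^(−kz) ⇒ n₁/n₂ = e^{k(z₂−z₁)} ⇒ k = ln(n₁/n₂)/(z₂−z₁)
k = ln(0.354/0.066) / (3.6 − 0.9) = ln(5.364) / 2.7 = 1.6796 / 2.7 = 0.6221 km⁻¹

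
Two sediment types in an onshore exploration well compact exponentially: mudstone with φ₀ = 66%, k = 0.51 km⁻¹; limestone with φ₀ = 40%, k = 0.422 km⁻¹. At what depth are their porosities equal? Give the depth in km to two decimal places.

Set φ₀ₐ e^(−kₐd) = φ₀ᵦ e^(−kᵦd) ⇒ ln(φ₀ₐ/φ₀ᵦ) = (kₐ − kᵦ)·d
d = ln(0.66/0.4) / (0.51 − 0.422) = 0.5008 / 0.088 = 5.691 km

5.69 km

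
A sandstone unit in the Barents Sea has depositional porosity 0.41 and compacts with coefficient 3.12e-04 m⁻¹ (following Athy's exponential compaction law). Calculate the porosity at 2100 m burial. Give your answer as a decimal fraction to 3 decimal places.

Working in km (1 km = 1000 m; β in km⁻¹ = β in m⁻¹ × 1000):
phi = phi₀·exp(−β·d) = 0.41 × exp(−0.312 × 2.1) = 0.41 × exp(−0.6552)
  = 0.41 × 0.5193 = 0.2129

0.213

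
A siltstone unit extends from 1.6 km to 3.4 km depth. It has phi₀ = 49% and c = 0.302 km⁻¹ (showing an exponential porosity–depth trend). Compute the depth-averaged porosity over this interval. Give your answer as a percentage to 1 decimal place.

⟨phi⟩ = (1/(z₂−z₁)) ∫ phi₀ e^(−cz) dz = phi₀·(e^(−c·z₁) − e^(−c·z₂)) / (c·(z₂−z₁))
e^(−0.302×1.6) = 0.6168; e^(−0.302×3.4) = 0.3582
⟨phi⟩ = 0.49 × (0.6168 − 0.3582) / (0.302 × 1.8) = 0.49 × 0.4758 = 0.2332

23.3%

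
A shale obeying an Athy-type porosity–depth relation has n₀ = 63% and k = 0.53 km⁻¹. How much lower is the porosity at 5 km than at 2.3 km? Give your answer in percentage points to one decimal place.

n(2.3) = 0.63·e^(−0.53×2.3) = 0.1862
n(5) = 0.63·e^(−0.53×5) = 0.0445
Δn = 0.1862 − 0.0445 = 0.1417

14.2 percentage points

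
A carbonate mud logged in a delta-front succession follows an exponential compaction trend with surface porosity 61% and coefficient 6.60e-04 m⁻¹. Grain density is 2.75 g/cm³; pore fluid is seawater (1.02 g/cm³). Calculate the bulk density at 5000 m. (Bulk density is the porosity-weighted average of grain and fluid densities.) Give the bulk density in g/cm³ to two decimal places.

Working in km (1 km = 1000 m; k in km⁻¹ = k in m⁻¹ × 1000):
Porosity at depth: n = 0.61·exp(−0.66×5) = 0.61×0.0369 = 0.0225
Bulk density: ρ_b = (1−n)ρ_g + n·ρ_f = 0.9775×2.75 + 0.0225×1.02
       = 2.688 + 0.023 = 2.711 g/cm³

2.71 g/cm³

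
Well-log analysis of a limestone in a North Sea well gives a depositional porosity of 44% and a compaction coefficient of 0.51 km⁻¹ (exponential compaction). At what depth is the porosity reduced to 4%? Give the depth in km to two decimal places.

4.70 km

Invert Athy's law: Z = ln(φ₀/φ) / k
Z = ln(0.44/0.04) / 0.51 = ln(11) / 0.51 = 2.3979 / 0.51 = 4.702 km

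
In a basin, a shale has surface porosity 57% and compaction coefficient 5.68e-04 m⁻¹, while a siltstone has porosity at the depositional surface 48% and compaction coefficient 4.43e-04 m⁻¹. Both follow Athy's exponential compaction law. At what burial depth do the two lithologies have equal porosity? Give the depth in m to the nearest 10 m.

Working in km (1 km = 1000 m; c in km⁻¹ = c in m⁻¹ × 1000):
Set n₀ₐ e^(−cₐZ) = n₀ᵦ e^(−cᵦZ) ⇒ ln(n₀ₐ/n₀ᵦ) = (cₐ − cᵦ)·Z
Z = ln(0.57/0.48) / (0.568 − 0.443) = 0.1719 / 0.125 = 1.375 km

1370 m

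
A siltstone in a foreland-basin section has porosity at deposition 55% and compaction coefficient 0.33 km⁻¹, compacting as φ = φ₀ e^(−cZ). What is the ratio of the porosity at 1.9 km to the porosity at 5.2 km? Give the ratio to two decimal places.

φ(Z₁)/φ(Z₂) = e^(−c·Z₁)/e^(−c·Z₂) = e^{c(Z₂−Z₁)}
= exp(0.33 × 3.3) = exp(1.089) = 2.9713

2.97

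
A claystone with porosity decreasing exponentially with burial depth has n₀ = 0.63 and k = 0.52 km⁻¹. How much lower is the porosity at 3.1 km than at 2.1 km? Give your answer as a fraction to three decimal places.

n(2.1) = 0.63·e^(−0.52×2.1) = 0.2114
n(3.1) = 0.63·e^(−0.52×3.1) = 0.1257
Δn = 0.2114 − 0.1257 = 0.0857

0.086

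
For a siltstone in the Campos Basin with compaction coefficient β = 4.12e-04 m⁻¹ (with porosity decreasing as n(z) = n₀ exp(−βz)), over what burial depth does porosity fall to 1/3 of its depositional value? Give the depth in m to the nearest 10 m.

Working in km (1 km = 1000 m; β in km⁻¹ = β in m⁻¹ × 1000):
n/n₀ = 1/3 ⇒ exp(−β·z) = 1/3 ⇒ z = ln(3) / β
z = 1.0986 / 0.412 = 2.667 km

2670 m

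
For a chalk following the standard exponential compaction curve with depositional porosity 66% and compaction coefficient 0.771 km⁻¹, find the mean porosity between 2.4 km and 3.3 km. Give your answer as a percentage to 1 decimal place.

⟨n⟩ = (1/(z₂−z₁)) ∫ n₀ e^(−βz) dz = n₀·(e^(−β·z₁) − e^(−β·z₂)) / (β·(z₂−z₁))
e^(−0.771×2.4) = 0.1572; e^(−0.771×3.3) = 0.0785
⟨n⟩ = 0.66 × (0.1572 − 0.0785) / (0.771 × 0.9) = 0.66 × 0.1133 = 0.0748

7.5%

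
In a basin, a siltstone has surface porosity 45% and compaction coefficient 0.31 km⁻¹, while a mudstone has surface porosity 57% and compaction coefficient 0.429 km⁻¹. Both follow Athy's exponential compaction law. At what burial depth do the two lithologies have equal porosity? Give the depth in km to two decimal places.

1.99 km

Set n₀ₐ e^(−kₐz) = n₀ᵦ e^(−kᵦz) ⇒ ln(n₀ₐ/n₀ᵦ) = (kₐ − kᵦ)·z
z = ln(0.45/0.57) / (0.31 − 0.429) = -0.2364 / -0.119 = 1.986 km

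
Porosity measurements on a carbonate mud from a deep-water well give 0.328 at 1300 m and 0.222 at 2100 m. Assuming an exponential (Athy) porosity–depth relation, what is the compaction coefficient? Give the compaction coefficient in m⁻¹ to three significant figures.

0.000488 m⁻¹

Working in km (1 km = 1000 m; β in km⁻¹ = β in m⁻¹ × 1000):
Athy: phi(d) = phi₀ e^(−βd) ⇒ phi₁/phi₂ = e^{β(d₂−d₁)} ⇒ β = ln(phi₁/phi₂)/(d₂−d₁)
β = ln(0.328/0.222) / (2.1 − 1.3) = ln(1.477) / 0.8 = 0.3903 / 0.8 = 0.4879 km⁻¹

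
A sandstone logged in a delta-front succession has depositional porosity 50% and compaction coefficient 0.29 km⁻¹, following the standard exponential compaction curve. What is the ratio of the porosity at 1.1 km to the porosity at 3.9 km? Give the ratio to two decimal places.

2.25

phi(z₁)/phi(z₂) = e^(−c·z₁)/e^(−c·z₂) = e^{c(z₂−z₁)}
= exp(0.29 × 2.8) = exp(0.812) = 2.2524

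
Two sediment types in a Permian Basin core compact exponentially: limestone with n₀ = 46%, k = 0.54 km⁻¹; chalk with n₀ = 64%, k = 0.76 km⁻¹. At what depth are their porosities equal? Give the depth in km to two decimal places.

1.50 km

Set n₀ₐ e^(−kₐz) = n₀ᵦ e^(−kᵦz) ⇒ ln(n₀ₐ/n₀ᵦ) = (kₐ − kᵦ)·z
z = ln(0.46/0.64) / (0.54 − 0.76) = -0.3302 / -0.22 = 1.501 km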